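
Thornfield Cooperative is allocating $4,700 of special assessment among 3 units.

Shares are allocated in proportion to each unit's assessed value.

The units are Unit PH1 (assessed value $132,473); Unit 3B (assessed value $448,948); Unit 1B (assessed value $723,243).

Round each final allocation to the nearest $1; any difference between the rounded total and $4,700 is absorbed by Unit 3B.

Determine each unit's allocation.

Unit PH1: $477 · Unit 3B: $1,618 · Unit 1B: $2,605

Total assessed value = 1,304,664.
Pro-rata amounts: Unit PH1 132,473/1,304,664 × $4,700 = 477.23; Unit 3B 448,948/1,304,664 × $4,700 = 1,617.32; Unit 1B 723,243/1,304,664 × $4,700 = 2,605.45.
After rounding ($1): Unit PH1 $477; Unit 3B $1,617; Unit 1B $2,605. Sum = $4,699.
Difference $4,700 − $4,699 = +$1 applied to Unit 3B: Unit 3B becomes $1,618.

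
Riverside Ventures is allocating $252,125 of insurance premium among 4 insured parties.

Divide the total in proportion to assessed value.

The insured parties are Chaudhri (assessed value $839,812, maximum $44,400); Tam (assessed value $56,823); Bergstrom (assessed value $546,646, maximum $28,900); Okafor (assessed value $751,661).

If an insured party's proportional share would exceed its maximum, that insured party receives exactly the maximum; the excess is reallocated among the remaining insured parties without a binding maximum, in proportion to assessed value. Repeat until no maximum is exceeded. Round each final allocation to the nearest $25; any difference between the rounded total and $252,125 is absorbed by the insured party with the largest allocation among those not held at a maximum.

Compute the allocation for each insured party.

Assessed value total: 2,194,942.
Unconstrained shares: Chaudhri 96,466.15; Tam 6,527.05; Bergstrom 62,791.24; Okafor 86,340.56.
Cap binds for Chaudhri ($44,400), Bergstrom ($28,900); balance $178,825 reallocated over remaining assessed value 808,484.
Remaining shares: Tam 12,568.43 → $12,575; Okafor 166,256.57 → $166,250.

Chaudhri: $44,400; Tam: $12,575; Bergstrom: $28,900; Okafor: $166,250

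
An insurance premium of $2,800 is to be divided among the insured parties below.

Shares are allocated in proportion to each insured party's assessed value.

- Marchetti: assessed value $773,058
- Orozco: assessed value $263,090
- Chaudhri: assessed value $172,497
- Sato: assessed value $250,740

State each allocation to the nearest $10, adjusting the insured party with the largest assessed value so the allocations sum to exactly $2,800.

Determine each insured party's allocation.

Marchetti: $1,490 · Orozco: $500 · Chaudhri: $330 · Sato: $480

Sum of assessed value: 1,459,385.
Unrounded shares: Marchetti 773,058/1,459,385 × $2,800 = 1,483.20; Orozco 263,090/1,459,385 × $2,800 = 504.77; Chaudhri 172,497/1,459,385 × $2,800 = 330.96; Sato 250,740/1,459,385 × $2,800 = 481.07.
Rounded to nearest $10: Marchetti $1,480; Orozco $500; Chaudhri $330; Sato $480. Sum = $2,790.
Difference $2,800 − $2,790 = +$10 applied to largest assessed value (Marchetti): Marchetti becomes $1,490.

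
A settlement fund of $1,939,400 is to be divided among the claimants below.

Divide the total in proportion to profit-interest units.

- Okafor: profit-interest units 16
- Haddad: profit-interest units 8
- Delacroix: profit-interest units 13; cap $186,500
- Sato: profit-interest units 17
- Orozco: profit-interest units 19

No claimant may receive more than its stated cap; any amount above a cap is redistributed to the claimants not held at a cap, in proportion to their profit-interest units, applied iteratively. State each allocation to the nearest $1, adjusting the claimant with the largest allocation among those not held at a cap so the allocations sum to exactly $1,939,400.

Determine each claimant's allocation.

Okafor: $467,440 · Haddad: $233,720 · Delacroix: $186,500 · Sato: $496,655 · Orozco: $555,085

Combined profit-interest units = 73.
Pro-rata shares before constraints: Okafor 425,073.97; Haddad 212,536.99; Delacroix 345,372.60; Sato 451,641.10; Orozco 504,775.34.
Cap binds for Delacroix ($186,500); residual $1,752,900 reallocated over remaining profit-interest units 60.
Remaining shares: Okafor 467,440.00 → $467,440; Haddad 233,720.00 → $233,720; Sato 496,655.00 → $496,655; Orozco 555,085.00 → $555,085.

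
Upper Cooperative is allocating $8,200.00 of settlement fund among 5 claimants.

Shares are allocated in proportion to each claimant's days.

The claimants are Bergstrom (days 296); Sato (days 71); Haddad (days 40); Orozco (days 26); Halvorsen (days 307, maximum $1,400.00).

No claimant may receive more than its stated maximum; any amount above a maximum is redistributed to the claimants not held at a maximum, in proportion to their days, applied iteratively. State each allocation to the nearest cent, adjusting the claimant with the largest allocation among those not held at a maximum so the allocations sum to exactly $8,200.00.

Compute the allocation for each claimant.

Total days = 740.
Unconstrained shares: Bergstrom 3,280.0000; Sato 786.7568; Haddad 443.2432; Orozco 288.1081; Halvorsen 3,401.8919.
Cap binds for Halvorsen ($1,400.00); remaining pool $6,800.00 reallocated over remaining days 433.
Remaining shares: Bergstrom 4,648.4988 → $4,648.50; Sato 1,115.0115 → $1,115.01; Haddad 628.1755 → $628.18; Orozco 408.3141 → $408.31.

Bergstrom: $4,648.50 | Sato: $1,115.01 | Haddad: $628.18 | Orozco: $408.31 | Halvorsen: $1,400.00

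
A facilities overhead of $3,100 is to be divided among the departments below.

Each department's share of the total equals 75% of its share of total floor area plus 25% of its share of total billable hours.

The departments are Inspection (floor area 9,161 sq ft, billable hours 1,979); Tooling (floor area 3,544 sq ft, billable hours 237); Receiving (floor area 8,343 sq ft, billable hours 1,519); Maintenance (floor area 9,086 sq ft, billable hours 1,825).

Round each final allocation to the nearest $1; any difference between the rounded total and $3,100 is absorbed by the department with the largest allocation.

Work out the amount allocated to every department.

Totals — floor area 30,134, billable hours 5,560.
Composite weights (75% floor area + 25% billable hours): Inspection 0.3170; Tooling 0.0989; Receiving 0.2759; Maintenance 0.3082.
Proportional shares: Inspection 982.67; Tooling 306.47; Receiving 855.44; Maintenance 955.42.
After rounding ($1): Inspection $983; Tooling $306; Receiving $855; Maintenance $955. Sum = $3,099.
Difference $3,100 − $3,099 = +$1 applied to largest allocation (Inspection): Inspection becomes $984.

Inspection: $984 · Tooling: $306 · Receiving: $855 · Maintenance: $955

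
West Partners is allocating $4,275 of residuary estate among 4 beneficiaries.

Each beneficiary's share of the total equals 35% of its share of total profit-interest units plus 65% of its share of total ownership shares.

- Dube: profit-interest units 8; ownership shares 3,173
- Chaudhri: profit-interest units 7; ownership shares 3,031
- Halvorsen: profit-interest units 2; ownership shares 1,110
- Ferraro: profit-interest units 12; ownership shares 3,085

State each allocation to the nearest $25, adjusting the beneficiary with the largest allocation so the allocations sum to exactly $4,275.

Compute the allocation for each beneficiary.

Totals — profit-interest units 29, ownership shares 10,399.
Combined weights (35% profit-interest units + 65% ownership shares): Dube 0.2949; Chaudhri 0.2739; Halvorsen 0.0935; Ferraro 0.3377.
Proportional shares: Dube 1,260.63; Chaudhri 1,171.09; Halvorsen 399.80; Ferraro 1,443.49.
After rounding ($25): Dube $1,250; Chaudhri $1,175; Halvorsen $400; Ferraro $1,450. Sum = $4,275.
Sum already equals the total — no adjustment.

Dube: $1,250 · Chaudhri: $1,175 · Halvorsen: $400 · Ferraro: $1,450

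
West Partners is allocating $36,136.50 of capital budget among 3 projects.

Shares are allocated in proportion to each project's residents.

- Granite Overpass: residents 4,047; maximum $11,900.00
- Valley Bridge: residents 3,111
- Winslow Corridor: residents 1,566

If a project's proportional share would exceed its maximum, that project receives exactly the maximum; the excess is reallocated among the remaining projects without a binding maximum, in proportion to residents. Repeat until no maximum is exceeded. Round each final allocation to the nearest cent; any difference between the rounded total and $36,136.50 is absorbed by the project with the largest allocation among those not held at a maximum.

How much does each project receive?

Granite Overpass: $11,900.00 · Valley Bridge: $16,121.39 · Winslow Corridor: $8,115.11

Combined residents = 8,724.
Proportional shares (ignoring caps): Granite Overpass 16,763.4589; Valley Bridge 12,886.3654; Winslow Corridor 6,486.6757.
Cap binds for Granite Overpass ($11,900.00); remaining pool $24,236.50 reallocated over remaining residents 4,677.
Redistributed shares: Valley Bridge 16,121.3922 → $16,121.39; Winslow Corridor 8,115.1078 → $8,115.11.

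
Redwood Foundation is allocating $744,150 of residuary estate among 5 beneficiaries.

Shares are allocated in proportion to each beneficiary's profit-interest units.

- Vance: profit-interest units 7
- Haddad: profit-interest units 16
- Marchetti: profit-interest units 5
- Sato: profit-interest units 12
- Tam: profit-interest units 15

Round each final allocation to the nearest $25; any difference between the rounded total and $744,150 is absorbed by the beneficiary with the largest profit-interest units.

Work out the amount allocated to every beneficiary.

Vance: $94,700 | Haddad: $216,500 | Marchetti: $67,650 | Sato: $162,350 | Tam: $202,950

Combined profit-interest units = 55.
Unrounded shares: Vance 7/55 × $744,150 = 94,710.00; Haddad 16/55 × $744,150 = 216,480.00; Marchetti 5/55 × $744,150 = 67,650.00; Sato 12/55 × $744,150 = 162,360.00; Tam 15/55 × $744,150 = 202,950.00.
At nearest $25: Vance $94,700; Haddad $216,475; Marchetti $67,650; Sato $162,350; Tam $202,950. Sum = $744,125.
Difference $744,150 − $744,125 = +$25 applied to largest profit-interest units (Haddad): Haddad becomes $216,500.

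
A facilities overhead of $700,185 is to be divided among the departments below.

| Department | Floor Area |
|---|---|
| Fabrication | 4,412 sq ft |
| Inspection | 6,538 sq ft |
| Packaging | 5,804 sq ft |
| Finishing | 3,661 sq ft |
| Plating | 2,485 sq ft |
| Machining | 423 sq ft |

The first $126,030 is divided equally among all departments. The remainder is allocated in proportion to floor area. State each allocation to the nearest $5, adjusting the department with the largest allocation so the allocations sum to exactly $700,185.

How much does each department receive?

Fabrication: $129,620 · Inspection: $181,950 · Packaging: $163,885 · Finishing: $111,130 · Plating: $82,180 · Machining: $31,420

First tranche $126,030 split equally: $21,005 each.
Remainder $574,155 by floor area (total 23,323): Fabrication 108,612.61 → $108,615; Inspection 160,949.51 → $160,950; Packaging 142,880.23 → $142,880; Finishing 90,124.83 → $90,125; Plating 61,174.60 → $61,175; Machining 10,413.22 → $10,415.
Rounding difference −$5 on remainder applied to Inspection.
Totals: Fabrication $21,005 + $108,615 = $129,620; Inspection $21,005 + $160,945 = $181,950; Packaging $21,005 + $142,880 = $163,885; Finishing $21,005 + $90,125 = $111,130; Plating $21,005 + $61,175 = $82,180; Machining $21,005 + $10,415 = $31,420.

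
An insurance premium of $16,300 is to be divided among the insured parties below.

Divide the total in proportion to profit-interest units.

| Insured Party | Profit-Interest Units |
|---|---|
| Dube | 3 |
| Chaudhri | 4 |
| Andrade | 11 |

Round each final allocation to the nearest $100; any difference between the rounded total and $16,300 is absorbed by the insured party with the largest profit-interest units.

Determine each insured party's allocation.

Total profit-interest units = 3 + 4 + 11 = 18.
Unrounded shares: Dube 2,716.67; Chaudhri 3,622.22; Andrade 9,961.11.
Rounded to nearest $100: Dube $2,700; Chaudhri $3,600; Andrade $10,000. Sum = $16,300.
Rounded total matches; no reconciliation needed.

Dube: $2,700 | Chaudhri: $3,600 | Andrade: $10,000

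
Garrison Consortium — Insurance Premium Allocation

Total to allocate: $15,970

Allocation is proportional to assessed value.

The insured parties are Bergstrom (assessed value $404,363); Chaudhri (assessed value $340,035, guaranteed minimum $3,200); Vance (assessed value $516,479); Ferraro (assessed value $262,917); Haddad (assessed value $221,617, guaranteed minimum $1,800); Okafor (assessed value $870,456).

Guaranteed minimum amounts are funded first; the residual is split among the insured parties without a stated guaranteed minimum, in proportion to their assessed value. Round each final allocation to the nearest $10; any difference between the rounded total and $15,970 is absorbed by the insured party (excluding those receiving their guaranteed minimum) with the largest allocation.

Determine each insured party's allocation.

Guaranteed amounts: Chaudhri $3,200; Haddad $1,800. Remaining pool $10,970.
Remaining pool split over remaining assessed value 2,054,215: Bergstrom 2,159.40 → $2,160; Vance 2,758.12 → $2,760; Ferraro 1,404.04 → $1,400; Okafor 4,648.44 → $4,650.

Bergstrom: $2,160; Chaudhri: $3,200; Vance: $2,760; Ferraro: $1,400; Haddad: $1,800; Okafor: $4,650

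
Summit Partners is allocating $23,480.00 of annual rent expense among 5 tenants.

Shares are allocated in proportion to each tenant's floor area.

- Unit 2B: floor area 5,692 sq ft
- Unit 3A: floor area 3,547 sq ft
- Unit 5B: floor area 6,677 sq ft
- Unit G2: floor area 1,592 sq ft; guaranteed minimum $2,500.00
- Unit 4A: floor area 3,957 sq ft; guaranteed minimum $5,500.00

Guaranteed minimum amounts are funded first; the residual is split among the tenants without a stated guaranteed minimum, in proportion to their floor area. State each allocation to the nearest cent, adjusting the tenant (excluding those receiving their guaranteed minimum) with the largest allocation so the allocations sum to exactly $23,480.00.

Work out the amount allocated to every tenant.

Guaranteed amounts: Unit G2 $2,500.00; Unit 4A $5,500.00. Remaining pool $15,480.00.
Remaining pool split over remaining floor area 15,916: Unit 2B 5,536.0744 → $5,536.07; Unit 3A 3,449.8341 → $3,449.83; Unit 5B 6,494.0915 → $6,494.09.
Rounding difference +$0.01 applied to Unit 5B → $6,494.10.

Unit 2B: $5,536.07; Unit 3A: $3,449.83; Unit 5B: $6,494.10; Unit G2: $2,500.00; Unit 4A: $5,500.00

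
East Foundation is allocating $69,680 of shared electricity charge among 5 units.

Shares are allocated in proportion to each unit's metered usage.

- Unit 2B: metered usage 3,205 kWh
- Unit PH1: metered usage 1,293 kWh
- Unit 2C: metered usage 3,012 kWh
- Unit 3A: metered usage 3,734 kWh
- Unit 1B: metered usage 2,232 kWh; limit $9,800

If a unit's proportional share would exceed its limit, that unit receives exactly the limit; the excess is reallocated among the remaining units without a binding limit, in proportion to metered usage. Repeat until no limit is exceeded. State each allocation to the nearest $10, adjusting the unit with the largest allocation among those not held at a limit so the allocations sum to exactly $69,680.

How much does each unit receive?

Sum of metered usage: 13,476.
Pro-rata shares before constraints: Unit 2B 16,572.01; Unit PH1 6,685.68; Unit 2C 15,574.07; Unit 3A 19,307.30; Unit 1B 11,540.94.
Cap binds for Unit 1B ($9,800); balance $59,880 reallocated over remaining metered usage 11,244.
Remaining shares: Unit 2B 17,068.25 → $17,070; Unit PH1 6,885.88 → $6,890; Unit 2C 16,040.43 → $16,040; Unit 3A 19,885.44 → $19,890.
Rounding difference −$10 applied to Unit 3A → $19,880.

Unit 2B: $17,070; Unit PH1: $6,890; Unit 2C: $16,040; Unit 3A: $19,880; Unit 1B: $9,800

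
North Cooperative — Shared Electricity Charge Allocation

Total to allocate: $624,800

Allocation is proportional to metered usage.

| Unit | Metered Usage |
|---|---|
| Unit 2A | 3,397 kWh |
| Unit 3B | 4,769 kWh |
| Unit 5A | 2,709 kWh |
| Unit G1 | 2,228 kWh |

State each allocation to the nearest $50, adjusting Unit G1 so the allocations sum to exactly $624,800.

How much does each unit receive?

Unit 2A: $162,000; Unit 3B: $227,400; Unit 5A: $129,200; Unit G1: $106,200

Total metered usage = 13,103.
Pro-rata amounts: Unit 2A 3,397/13,103 × $624,800 = 161,981.65; Unit 3B 4,769/13,103 × $624,800 = 227,403.74; Unit 5A 2,709/13,103 × $624,800 = 129,175.24; Unit G1 2,228/13,103 × $624,800 = 106,239.37.
After rounding ($50): Unit 2A $162,000; Unit 3B $227,400; Unit 5A $129,200; Unit G1 $106,250. Sum = $624,850.
Difference $624,800 − $624,850 = −$50 applied to Unit G1: Unit G1 becomes $106,200.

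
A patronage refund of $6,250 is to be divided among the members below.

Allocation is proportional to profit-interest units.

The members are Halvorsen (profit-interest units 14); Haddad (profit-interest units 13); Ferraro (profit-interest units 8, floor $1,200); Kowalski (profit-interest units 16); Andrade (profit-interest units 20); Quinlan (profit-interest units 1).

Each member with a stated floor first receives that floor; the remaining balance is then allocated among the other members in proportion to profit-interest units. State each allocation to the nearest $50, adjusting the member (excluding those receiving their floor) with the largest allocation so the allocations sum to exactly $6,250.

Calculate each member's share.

Minimums first: Ferraro $1,200. Remaining pool $5,050.
Remaining pool split over remaining profit-interest units 64: Halvorsen 1,104.69 → $1,100; Haddad 1,025.78 → $1,050; Kowalski 1,262.50 → $1,250; Andrade 1,578.12 → $1,600; Quinlan 78.91 → $100.
Rounding difference −$50 applied to Andrade → $1,550.

Halvorsen: $1,100 | Haddad: $1,050 | Ferraro: $1,200 | Kowalski: $1,250 | Andrade: $1,550 | Quinlan: $100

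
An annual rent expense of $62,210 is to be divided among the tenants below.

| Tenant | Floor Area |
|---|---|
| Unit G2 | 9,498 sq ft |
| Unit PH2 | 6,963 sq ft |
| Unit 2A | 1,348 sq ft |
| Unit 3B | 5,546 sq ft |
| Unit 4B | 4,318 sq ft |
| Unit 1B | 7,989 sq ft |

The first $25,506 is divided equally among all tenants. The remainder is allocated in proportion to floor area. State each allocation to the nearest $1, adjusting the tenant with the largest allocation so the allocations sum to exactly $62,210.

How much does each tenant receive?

Equal tier: $25,506 ÷ 6 = $4,251 apiece.
Remainder $36,704 by floor area (total 35,662): Unit G2 9,775.52 → $9,776; Unit PH2 7,166.45 → $7,166; Unit 2A 1,387.39 → $1,387; Unit 3B 5,708.05 → $5,708; Unit 4B 4,444.17 → $4,444; Unit 1B 8,222.43 → $8,222.
Rounding difference +$1 on remainder applied to Unit G2.
Totals: Unit G2 $4,251 + $9,777 = $14,028; Unit PH2 $4,251 + $7,166 = $11,417; Unit 2A $4,251 + $1,387 = $5,638; Unit 3B $4,251 + $5,708 = $9,959; Unit 4B $4,251 + $4,444 = $8,695; Unit 1B $4,251 + $8,222 = $12,473.

Unit G2: $14,028 · Unit PH2: $11,417 · Unit 2A: $5,638 · Unit 3B: $9,959 · Unit 4B: $8,695 · Unit 1B: $12,473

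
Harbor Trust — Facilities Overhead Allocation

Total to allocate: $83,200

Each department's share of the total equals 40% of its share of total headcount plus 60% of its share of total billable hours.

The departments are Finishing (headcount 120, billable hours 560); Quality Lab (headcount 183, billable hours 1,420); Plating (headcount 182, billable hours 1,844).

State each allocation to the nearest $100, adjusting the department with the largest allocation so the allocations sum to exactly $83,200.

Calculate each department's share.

Finishing: $15,500; Quality Lab: $31,100; Plating: $36,600

Totals — headcount 485, billable hours 3,824.
Combined weights (40% headcount + 60% billable hours): Finishing 0.1868; Quality Lab 0.3737; Plating 0.4394.
Pro-rata amounts: Finishing 15,544.69; Quality Lab 31,094.43; Plating 36,560.88.
Rounded to nearest $100: Finishing $15,500; Quality Lab $31,100; Plating $36,600. Sum = $83,200.
No rounding difference to absorb.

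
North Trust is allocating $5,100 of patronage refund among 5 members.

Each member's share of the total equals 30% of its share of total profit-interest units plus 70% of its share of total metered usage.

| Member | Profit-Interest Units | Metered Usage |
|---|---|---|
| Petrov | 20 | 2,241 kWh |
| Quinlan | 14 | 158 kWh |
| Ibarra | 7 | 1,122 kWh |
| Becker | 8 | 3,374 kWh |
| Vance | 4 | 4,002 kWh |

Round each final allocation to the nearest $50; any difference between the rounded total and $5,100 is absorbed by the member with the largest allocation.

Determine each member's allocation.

Petrov: $1,300; Quinlan: $450; Ibarra: $550; Becker: $1,350; Vance: $1,450

Totals — profit-interest units 53, metered usage 10,897.
Combined weights (30% profit-interest units + 70% metered usage): Petrov 0.2572; Quinlan 0.0894; Ibarra 0.1117; Becker 0.2620; Vance 0.2797.
Proportional shares: Petrov 1,311.54; Quinlan 455.91; Ibarra 569.66; Becker 1,336.31; Vance 1,426.58.
After rounding ($50): Petrov $1,300; Quinlan $450; Ibarra $550; Becker $1,350; Vance $1,450. Sum = $5,100.
Rounded total matches; no reconciliation needed.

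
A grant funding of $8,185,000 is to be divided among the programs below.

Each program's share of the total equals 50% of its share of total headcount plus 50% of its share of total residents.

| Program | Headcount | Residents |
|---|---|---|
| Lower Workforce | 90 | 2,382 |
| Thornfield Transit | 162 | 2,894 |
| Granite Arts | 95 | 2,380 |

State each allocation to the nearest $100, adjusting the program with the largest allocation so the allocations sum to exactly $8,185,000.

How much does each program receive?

Totals — headcount 347, residents 7,656.
Composite weights (50% headcount + 50% residents): Lower Workforce 0.2852; Thornfield Transit 0.4224; Granite Arts 0.2923.
Raw shares: Lower Workforce 2,334,748.83; Thornfield Transit 3,457,601.70; Granite Arts 2,392,649.47.
At nearest $100: Lower Workforce $2,334,700; Thornfield Transit $3,457,600; Granite Arts $2,392,600. Sum = $8,184,900.
Difference $8,185,000 − $8,184,900 = +$100 applied to largest allocation (Thornfield Transit): Thornfield Transit becomes $3,457,700.

Lower Workforce: $2,334,700 | Thornfield Transit: $3,457,700 | Granite Arts: $2,392,600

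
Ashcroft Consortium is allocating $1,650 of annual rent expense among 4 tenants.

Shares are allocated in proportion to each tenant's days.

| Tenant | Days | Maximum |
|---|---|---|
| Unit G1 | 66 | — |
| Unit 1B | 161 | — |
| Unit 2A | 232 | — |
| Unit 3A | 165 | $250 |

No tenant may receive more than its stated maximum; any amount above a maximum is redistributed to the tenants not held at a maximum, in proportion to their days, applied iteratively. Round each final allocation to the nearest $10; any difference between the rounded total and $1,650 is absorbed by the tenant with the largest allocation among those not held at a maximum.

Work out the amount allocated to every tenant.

Unit G1: $200; Unit 1B: $490; Unit 2A: $710; Unit 3A: $250

Total days = 624.
Proportional shares (ignoring caps): Unit G1 174.52; Unit 1B 425.72; Unit 2A 613.46; Unit 3A 436.30.
Cap binds for Unit 3A ($250); remaining pool $1,400 reallocated over remaining days 459.
Shares after redistribution: Unit G1 201.31 → $200; Unit 1B 491.07 → $490; Unit 2A 707.63 → $710.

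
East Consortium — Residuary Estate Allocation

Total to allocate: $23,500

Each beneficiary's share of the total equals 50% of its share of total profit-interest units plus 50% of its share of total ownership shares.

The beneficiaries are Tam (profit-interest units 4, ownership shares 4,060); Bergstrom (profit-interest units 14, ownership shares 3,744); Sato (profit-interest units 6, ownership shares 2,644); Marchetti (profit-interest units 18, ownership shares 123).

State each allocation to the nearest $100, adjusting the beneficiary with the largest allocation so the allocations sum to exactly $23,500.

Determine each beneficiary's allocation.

Tam: $5,600; Bergstrom: $8,100; Sato: $4,600; Marchetti: $5,200

Profit-interest units total 42; ownership shares total 10,571.
Composite weights (50% profit-interest units + 50% ownership shares): Tam 0.2397; Bergstrom 0.3438; Sato 0.1965; Marchetti 0.2201.
Pro-rata amounts: Tam 5,631.87; Bergstrom 8,078.24; Sato 4,617.46; Marchetti 5,172.43.
Rounded to nearest $100: Tam $5,600; Bergstrom $8,100; Sato $4,600; Marchetti $5,200. Sum = $23,500.
Sum already equals the total — no adjustment.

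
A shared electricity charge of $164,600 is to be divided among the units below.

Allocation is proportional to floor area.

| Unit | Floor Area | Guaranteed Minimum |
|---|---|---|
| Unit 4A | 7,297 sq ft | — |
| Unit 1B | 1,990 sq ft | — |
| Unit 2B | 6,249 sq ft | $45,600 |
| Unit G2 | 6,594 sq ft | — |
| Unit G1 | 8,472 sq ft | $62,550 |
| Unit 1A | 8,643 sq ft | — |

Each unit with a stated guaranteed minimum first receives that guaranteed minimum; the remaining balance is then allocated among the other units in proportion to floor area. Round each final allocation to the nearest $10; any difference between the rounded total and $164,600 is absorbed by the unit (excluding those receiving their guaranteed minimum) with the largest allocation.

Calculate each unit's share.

Guaranteed amounts: Unit 2B $45,600; Unit G1 $62,550. Balance $56,450.
Balance split over remaining floor area 24,524: Unit 4A 16,796.43 → $16,800; Unit 1B 4,580.64 → $4,580; Unit G2 15,178.25 → $15,180; Unit 1A 19,894.69 → $19,890.

Unit 4A: $16,800; Unit 1B: $4,580; Unit 2B: $45,600; Unit G2: $15,180; Unit G1: $62,550; Unit 1A: $19,890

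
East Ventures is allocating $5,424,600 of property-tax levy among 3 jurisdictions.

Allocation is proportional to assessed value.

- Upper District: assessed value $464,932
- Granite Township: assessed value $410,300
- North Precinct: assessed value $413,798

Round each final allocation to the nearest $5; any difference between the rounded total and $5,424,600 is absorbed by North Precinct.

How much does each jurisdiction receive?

Total assessed value = 1,289,030.
Raw shares: Upper District 464,932/1,289,030 × $5,424,600 = 1,956,564.34; Granite Township 410,300/1,289,030 × $5,424,600 = 1,726,657.55; North Precinct 413,798/1,289,030 × $5,424,600 = 1,741,378.11.
At nearest $5: Upper District $1,956,565; Granite Township $1,726,660; North Precinct $1,741,380. Sum = $5,424,605.
Difference $5,424,600 − $5,424,605 = −$5 applied to North Precinct: North Precinct becomes $1,741,375.

Upper District: $1,956,565; Granite Township: $1,726,660; North Precinct: $1,741,375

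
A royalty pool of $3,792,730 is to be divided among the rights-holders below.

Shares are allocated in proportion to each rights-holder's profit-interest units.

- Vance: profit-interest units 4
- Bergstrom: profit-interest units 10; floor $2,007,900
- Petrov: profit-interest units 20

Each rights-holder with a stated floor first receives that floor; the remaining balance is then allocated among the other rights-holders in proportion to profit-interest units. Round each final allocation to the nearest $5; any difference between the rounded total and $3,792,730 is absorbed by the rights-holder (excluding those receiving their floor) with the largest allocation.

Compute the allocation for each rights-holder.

Vance: $297,470 · Bergstrom: $2,007,900 · Petrov: $1,487,360

Minimums first: Bergstrom $2,007,900. Balance $1,784,830.
Balance split over remaining profit-interest units 24: Vance 297,471.67 → $297,470; Petrov 1,487,358.33 → $1,487,360.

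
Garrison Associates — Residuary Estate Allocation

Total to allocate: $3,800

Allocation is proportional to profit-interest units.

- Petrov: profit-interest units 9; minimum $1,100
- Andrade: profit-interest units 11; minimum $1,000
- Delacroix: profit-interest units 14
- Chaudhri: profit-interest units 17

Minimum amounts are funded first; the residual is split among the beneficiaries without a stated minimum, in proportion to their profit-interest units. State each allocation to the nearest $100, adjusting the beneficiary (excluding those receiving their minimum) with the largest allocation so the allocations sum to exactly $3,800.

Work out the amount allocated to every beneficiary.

Petrov: $1,100 · Andrade: $1,000 · Delacroix: $800 · Chaudhri: $900

Minimums first: Petrov $1,100; Andrade $1,000. Residual $1,700.
Residual split over remaining profit-interest units 31: Delacroix 767.74 → $800; Chaudhri 932.26 → $900.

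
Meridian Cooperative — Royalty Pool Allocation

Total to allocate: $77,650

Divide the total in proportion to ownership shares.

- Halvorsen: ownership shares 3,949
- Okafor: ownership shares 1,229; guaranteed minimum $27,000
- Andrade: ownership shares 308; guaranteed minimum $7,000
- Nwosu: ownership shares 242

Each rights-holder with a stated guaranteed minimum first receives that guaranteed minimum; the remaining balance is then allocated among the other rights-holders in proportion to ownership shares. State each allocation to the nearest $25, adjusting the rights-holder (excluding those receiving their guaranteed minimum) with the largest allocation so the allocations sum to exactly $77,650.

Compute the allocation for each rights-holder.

Fund the minimums — Okafor $27,000; Andrade $7,000. Remaining pool $43,650.
Remaining pool split over remaining ownership shares 4,191: Halvorsen 41,129.53 → $41,125; Nwosu 2,520.47 → $2,525.

Halvorsen: $41,125 | Okafor: $27,000 | Andrade: $7,000 | Nwosu: $2,525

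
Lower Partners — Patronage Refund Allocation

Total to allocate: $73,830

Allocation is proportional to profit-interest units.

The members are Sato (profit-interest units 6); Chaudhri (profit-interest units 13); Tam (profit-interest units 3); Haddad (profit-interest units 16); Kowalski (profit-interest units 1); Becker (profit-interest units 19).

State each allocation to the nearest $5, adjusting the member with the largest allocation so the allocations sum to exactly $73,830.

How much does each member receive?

Sato: $7,640 · Chaudhri: $16,550 · Tam: $3,820 · Haddad: $20,365 · Kowalski: $1,275 · Becker: $24,180

Sum of profit-interest units: 58.
Unrounded shares: Sato 6/58 × $73,830 = 7,637.59; Chaudhri 13/58 × $73,830 = 16,548.10; Tam 3/58 × $73,830 = 3,818.79; Haddad 16/58 × $73,830 = 20,366.90; Kowalski 1/58 × $73,830 = 1,272.93; Becker 19/58 × $73,830 = 24,185.69.
At nearest $5: Sato $7,640; Chaudhri $16,550; Tam $3,820; Haddad $20,365; Kowalski $1,275; Becker $24,185. Sum = $73,835.
Difference $73,830 − $73,835 = −$5 applied to largest allocation (Becker): Becker becomes $24,180.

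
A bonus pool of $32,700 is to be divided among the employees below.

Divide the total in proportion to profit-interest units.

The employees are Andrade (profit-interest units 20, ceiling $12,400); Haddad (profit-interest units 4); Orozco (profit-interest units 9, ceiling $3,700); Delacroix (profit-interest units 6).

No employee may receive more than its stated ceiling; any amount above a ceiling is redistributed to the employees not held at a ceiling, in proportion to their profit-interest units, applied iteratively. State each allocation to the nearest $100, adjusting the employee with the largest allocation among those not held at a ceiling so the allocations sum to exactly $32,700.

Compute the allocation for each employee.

Andrade: $12,400; Haddad: $6,600; Orozco: $3,700; Delacroix: $10,000

Combined profit-interest units = 39.
Unconstrained shares: Andrade 16,769.23; Haddad 3,353.85; Orozco 7,546.15; Delacroix 5,030.77.
Capped: Andrade ($12,400), Orozco ($3,700); residual $16,600 reallocated over remaining profit-interest units 10.
Shares after redistribution: Haddad 6,640.00 → $6,600; Delacroix 9,960.00 → $10,000.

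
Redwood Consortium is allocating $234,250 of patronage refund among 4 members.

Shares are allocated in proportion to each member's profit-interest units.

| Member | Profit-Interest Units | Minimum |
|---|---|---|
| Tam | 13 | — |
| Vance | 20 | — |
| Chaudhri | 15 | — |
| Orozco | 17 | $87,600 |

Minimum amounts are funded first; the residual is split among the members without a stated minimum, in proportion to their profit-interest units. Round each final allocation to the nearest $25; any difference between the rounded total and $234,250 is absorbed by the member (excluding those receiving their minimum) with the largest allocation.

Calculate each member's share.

Fund the minimums — Orozco $87,600. Residual $146,650.
Residual split over remaining profit-interest units 48: Tam 39,717.71 → $39,725; Vance 61,104.17 → $61,100; Chaudhri 45,828.12 → $45,825.

Tam: $39,725 | Vance: $61,100 | Chaudhri: $45,825 | Orozco: $87,600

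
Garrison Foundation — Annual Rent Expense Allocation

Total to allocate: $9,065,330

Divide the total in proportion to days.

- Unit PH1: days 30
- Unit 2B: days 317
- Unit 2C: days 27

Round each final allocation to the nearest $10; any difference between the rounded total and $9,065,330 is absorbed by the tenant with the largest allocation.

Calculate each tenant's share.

Unit PH1: $727,170; Unit 2B: $7,683,710; Unit 2C: $654,450

Total days = 374.
Unrounded shares: Unit PH1 30/374 × $9,065,330 = 727,165.51; Unit 2B 317/374 × $9,065,330 = 7,683,715.53; Unit 2C 27/374 × $9,065,330 = 654,448.96.
After rounding ($10): Unit PH1 $727,170; Unit 2B $7,683,720; Unit 2C $654,450. Sum = $9,065,340.
Difference $9,065,330 − $9,065,340 = −$10 applied to largest allocation (Unit 2B): Unit 2B becomes $7,683,710.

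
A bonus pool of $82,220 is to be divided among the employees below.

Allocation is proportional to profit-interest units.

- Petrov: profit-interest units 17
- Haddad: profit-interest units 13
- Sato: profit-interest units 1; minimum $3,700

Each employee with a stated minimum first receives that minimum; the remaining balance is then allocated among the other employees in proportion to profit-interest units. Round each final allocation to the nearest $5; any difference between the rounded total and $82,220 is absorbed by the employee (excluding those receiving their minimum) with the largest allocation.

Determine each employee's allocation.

Guaranteed amounts: Sato $3,700. Remaining pool $78,520.
Remaining pool split over remaining profit-interest units 30: Petrov 44,494.67 → $44,495; Haddad 34,025.33 → $34,025.

Petrov: $44,495 · Haddad: $34,025 · Sato: $3,700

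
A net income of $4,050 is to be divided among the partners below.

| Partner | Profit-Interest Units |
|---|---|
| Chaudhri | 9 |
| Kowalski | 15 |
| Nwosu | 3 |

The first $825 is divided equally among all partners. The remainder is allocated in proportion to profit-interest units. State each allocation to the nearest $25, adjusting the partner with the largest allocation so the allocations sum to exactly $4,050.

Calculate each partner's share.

Chaudhri: $1,350 · Kowalski: $2,075 · Nwosu: $625

First tranche $825 split equally: $275 each.
Remainder $3,225 by profit-interest units (total 27): Chaudhri 1,075.00 → $1,075; Kowalski 1,791.67 → $1,800; Nwosu 358.33 → $350.
Totals: Chaudhri $275 + $1,075 = $1,350; Kowalski $275 + $1,800 = $2,075; Nwosu $275 + $350 = $625.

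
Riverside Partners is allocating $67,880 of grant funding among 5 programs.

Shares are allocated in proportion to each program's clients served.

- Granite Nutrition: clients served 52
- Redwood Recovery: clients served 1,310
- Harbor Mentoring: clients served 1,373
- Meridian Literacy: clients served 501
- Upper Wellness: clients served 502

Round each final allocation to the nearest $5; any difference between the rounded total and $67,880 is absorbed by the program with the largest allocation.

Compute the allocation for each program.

Granite Nutrition: $945; Redwood Recovery: $23,790; Harbor Mentoring: $24,930; Meridian Literacy: $9,100; Upper Wellness: $9,115

Sum of clients served: 3,738.
Raw shares: Granite Nutrition 52/3,738 × $67,880 = 944.29; Redwood Recovery 1,310/3,738 × $67,880 = 23,788.87; Harbor Mentoring 1,373/3,738 × $67,880 = 24,932.92; Meridian Literacy 501/3,738 × $67,880 = 9,097.88; Upper Wellness 502/3,738 × $67,880 = 9,116.04.
Rounded to nearest $5: Granite Nutrition $945; Redwood Recovery $23,790; Harbor Mentoring $24,935; Meridian Literacy $9,100; Upper Wellness $9,115. Sum = $67,885.
Difference $67,880 − $67,885 = −$5 applied to largest allocation (Harbor Mentoring): Harbor Mentoring becomes $24,930.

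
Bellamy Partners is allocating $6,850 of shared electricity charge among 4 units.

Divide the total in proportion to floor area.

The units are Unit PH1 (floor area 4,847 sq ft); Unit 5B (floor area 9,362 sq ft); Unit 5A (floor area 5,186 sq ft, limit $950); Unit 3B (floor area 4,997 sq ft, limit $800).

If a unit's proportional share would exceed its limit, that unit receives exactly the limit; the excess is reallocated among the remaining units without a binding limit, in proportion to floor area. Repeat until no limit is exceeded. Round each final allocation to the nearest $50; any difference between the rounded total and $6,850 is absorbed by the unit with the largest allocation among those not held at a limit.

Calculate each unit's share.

Floor area total: 24,392.
Unconstrained shares: Unit PH1 1,361.18; Unit 5B 2,629.13; Unit 5A 1,456.38; Unit 3B 1,403.31.
Held at cap: Unit 5A ($950), Unit 3B ($800); residual $5,100 reallocated over remaining floor area 14,209.
Redistributed shares: Unit PH1 1,739.72 → $1,750; Unit 5B 3,360.28 → $3,350.

Unit PH1: $1,750 · Unit 5B: $3,350 · Unit 5A: $950 · Unit 3B: $800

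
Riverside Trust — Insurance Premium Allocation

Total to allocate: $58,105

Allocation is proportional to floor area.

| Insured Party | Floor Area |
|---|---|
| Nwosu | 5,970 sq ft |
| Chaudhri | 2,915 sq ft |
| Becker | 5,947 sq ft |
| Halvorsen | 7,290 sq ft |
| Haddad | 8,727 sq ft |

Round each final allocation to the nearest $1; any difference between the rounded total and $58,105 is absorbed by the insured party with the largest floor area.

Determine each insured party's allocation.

Nwosu: $11,245 | Chaudhri: $5,490 | Becker: $11,201 | Halvorsen: $13,731 | Haddad: $16,438

Combined floor area = 5,970 + 2,915 + 5,947 + 7,290 + 8,727 = 30,849.
Pro-rata amounts: Nwosu 11,244.67; Chaudhri 5,490.49; Becker 11,201.35; Halvorsen 13,730.93; Haddad 16,437.56.
After rounding ($1): Nwosu $11,245; Chaudhri $5,490; Becker $11,201; Halvorsen $13,731; Haddad $16,438. Sum = $58,105.
Rounded total matches; no reconciliation needed.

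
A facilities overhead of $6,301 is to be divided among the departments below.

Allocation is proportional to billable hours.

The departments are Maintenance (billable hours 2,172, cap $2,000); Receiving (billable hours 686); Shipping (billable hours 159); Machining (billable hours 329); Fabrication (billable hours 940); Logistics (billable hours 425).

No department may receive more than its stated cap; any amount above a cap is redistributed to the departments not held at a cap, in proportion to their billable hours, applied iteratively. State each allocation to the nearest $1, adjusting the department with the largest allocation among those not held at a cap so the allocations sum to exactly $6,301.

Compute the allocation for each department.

Sum of billable hours: 4,711.
Proportional shares (ignoring caps): Maintenance 2,905.07; Receiving 917.53; Shipping 212.66; Machining 440.04; Fabrication 1,257.26; Logistics 568.44.
Held at cap: Maintenance ($2,000); remaining pool $4,301 reallocated over remaining billable hours 2,539.
Redistributed shares: Receiving 1,162.07 → $1,162; Shipping 269.34 → $269; Machining 557.32 → $557; Fabrication 1,592.34 → $1,592; Logistics 719.94 → $720.
Rounding difference +$1 applied to Fabrication → $1,593.

Maintenance: $2,000 | Receiving: $1,162 | Shipping: $269 | Machining: $557 | Fabrication: $1,593 | Logistics: $720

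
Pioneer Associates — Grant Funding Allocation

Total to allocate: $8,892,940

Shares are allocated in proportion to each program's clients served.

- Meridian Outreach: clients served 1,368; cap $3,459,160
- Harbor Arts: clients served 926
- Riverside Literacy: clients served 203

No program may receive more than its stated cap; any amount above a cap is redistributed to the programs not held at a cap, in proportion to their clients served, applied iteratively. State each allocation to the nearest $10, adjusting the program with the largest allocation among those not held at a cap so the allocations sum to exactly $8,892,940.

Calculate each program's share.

Clients served total: 2,497.
Proportional shares (ignoring caps): Meridian Outreach 4,872,063.24; Harbor Arts 3,297,902.46; Riverside Literacy 722,974.30.
Capped: Meridian Outreach ($3,459,160); remaining pool $5,433,780 reallocated over remaining clients served 1,129.
Remaining shares: Harbor Arts 4,456,758.44 → $4,456,760; Riverside Literacy 977,021.56 → $977,020.

Meridian Outreach: $3,459,160 · Harbor Arts: $4,456,760 · Riverside Literacy: $977,020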